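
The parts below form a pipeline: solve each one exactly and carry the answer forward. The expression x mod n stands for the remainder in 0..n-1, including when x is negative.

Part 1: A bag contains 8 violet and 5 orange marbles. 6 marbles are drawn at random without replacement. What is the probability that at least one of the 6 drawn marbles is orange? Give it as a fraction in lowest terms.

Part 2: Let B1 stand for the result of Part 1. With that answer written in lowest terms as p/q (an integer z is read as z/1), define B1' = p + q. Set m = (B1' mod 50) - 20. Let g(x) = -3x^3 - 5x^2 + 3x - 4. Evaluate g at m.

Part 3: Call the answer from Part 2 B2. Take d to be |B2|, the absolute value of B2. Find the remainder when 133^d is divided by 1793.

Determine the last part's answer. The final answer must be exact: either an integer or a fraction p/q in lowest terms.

Part 1: total draws C(13,6) = 1716; complement C(8,6) = 28; favorable 1716 - 28 = 1688; P = 422/429; answer 422/429
Part 2: B1 = 422/429; threaded value p + q = 851; m = -19; -3*(-19)^3 - 5*(-19)^2 + 3*(-19)^1 - 4 = (20577) + (-1805) + (-57) + (-4) = 18711; answer 18711
Part 3: B2 = 18711; d = 18711; squarings mod 1793: 133^1=133, 133^2=1552, 133^4=705, 133^8=364, 133^16=1607, 133^32=529, 133^64=133, 133^128=1552, 133^256=705, 133^512=364, 133^1024=1607, 133^2048=529, 133^4096=133, 133^8192=1552, 133^16384=705; 133^18711 = 133^1 * 133^2 * 133^4 * 133^16 * 133^256 * 133^2048 * 133^16384 = 1 (mod 1793); answer 1

1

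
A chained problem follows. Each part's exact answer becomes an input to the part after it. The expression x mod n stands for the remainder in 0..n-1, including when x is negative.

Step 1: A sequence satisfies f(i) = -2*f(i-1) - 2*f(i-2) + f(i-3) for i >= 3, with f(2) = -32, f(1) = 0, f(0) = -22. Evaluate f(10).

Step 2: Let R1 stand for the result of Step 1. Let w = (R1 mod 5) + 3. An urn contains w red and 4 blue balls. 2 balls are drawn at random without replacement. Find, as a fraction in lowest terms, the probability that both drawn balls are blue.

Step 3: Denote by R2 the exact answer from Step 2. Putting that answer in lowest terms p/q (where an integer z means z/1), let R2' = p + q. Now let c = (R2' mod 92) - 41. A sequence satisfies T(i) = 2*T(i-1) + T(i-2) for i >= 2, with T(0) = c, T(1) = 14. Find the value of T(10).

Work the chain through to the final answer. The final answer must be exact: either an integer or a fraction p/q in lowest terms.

Step 1: f(3) = -2*(-32) - 2*(0) + 1*(-22) = 42; iterating: f(3)=42, f(4)=-20, f(5)=-76, f(6)=234, f(7)=-336, f(8)=128, f(9)=650, f(10)=-1892; answer -1892
Step 2: R1 = -1892; w = 6; total draws C(10,2) = 45; favorable C(4,2) = 6; P = 2/15; answer 2/15
Step 3: R2 = 2/15; threaded value p + q = 17; c = -24; T(2) = 2*(14) + 1*(-24) = 4; iterating: T(2)=4, T(3)=22, T(4)=48, T(5)=118, T(6)=284, T(7)=686, T(8)=1656, T(9)=3998, T(10)=9652; answer 9652

9652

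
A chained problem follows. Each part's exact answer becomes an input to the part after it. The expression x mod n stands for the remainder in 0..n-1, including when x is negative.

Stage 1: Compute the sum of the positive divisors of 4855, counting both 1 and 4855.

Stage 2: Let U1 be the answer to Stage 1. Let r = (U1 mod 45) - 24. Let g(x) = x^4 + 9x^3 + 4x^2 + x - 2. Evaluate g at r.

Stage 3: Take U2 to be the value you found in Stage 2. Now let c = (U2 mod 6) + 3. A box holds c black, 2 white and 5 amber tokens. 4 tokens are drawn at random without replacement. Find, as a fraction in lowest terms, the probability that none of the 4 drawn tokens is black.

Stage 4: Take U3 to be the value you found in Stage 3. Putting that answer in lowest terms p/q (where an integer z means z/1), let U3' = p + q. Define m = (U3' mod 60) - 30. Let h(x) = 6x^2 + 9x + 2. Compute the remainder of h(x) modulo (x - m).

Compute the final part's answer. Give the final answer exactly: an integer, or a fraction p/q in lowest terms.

1583

Stage 1: 4855 = 5 * 971; sigma = (1 + 5) * (1 + 971) = 6 * 972 = 5832; answer 5832
Stage 2: U1 = 5832; r = 3; 1*(3)^4 + 9*(3)^3 + 4*(3)^2 + 1*(3)^1 - 2 = (81) + (243) + (36) + (3) + (-2) = 361; answer 361
Stage 3: U2 = 361; c = 4; total draws C(11,4) = 330; favorable C(7,4) = 35; P = 7/66; answer 7/66
Stage 4: U3 = 7/66; threaded value p + q = 73; m = -17; remainder = value at the root: 6*(-17)^2 + 9*(-17)^1 + 2 = (1734) + (-153) + (2) = 1583; answer 1583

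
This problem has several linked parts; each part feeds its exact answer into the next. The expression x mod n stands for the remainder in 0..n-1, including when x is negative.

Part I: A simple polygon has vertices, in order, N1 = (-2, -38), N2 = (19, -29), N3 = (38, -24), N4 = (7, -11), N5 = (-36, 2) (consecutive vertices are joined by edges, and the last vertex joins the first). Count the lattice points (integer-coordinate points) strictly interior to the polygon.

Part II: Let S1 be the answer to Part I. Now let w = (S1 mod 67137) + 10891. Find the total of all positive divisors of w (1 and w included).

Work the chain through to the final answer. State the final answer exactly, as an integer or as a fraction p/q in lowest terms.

11972

Part I: cross terms: (-2*-29 - 19*-38)=780, (19*-24 - 38*-29)=646, (38*-11 - 7*-24)=-250, (7*2 - -36*-11)=-382, (-36*-38 - -2*2)=1372; twice the area = |2166| = 2166; area = 1083; boundary points = 3 + 1 + 1 + 1 + 2 = 8; strictly interior points = area - boundary/2 + 1 = 1080; answer 1080
Part II: S1 = 1080; w = 11971; 11971 is prime, so its only divisors are 1 and 11971; sigma = 1 + 11971 = 11972; answer 11972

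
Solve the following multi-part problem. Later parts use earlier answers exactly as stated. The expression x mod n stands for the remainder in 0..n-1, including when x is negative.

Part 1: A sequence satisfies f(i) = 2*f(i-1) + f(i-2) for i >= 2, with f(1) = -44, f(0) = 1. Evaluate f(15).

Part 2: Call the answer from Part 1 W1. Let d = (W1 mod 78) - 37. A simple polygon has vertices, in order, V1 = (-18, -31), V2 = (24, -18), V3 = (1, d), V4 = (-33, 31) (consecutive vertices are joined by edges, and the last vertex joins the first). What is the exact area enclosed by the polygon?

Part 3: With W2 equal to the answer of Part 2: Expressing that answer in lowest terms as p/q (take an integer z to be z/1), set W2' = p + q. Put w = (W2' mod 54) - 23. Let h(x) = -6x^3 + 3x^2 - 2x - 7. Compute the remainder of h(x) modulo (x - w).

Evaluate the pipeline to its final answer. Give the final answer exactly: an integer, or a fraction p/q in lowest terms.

57

Part 1: f(2) = 2*(-44) + 1*(1) = -87; iterating: f(2)=-87, f(3)=-218, f(4)=-523, f(5)=-1264, f(6)=-3051, f(7)=-7366, f(8)=-17783, f(9)=-42932, f(10)=-103647, f(11)=-250226, f(12)=-604099, f(13)=-1458424, f(14)=-3520947, f(15)=-8500318; answer -8500318
Part 2: W1 = -8500318; d = 7; cross terms: (-18*-18 - 24*-31)=1068, (24*7 - 1*-18)=186, (1*31 - -33*7)=262, (-33*-31 - -18*31)=1581; twice the area = |3097| = 3097; area = 3097/2; answer 3097/2
Part 3: W2 = 3097/2; threaded value p + q = 3099; w = -2; remainder = value at the root: -6*(-2)^3 + 3*(-2)^2 - 2*(-2)^1 - 7 = (48) + (12) + (4) + (-7) = 57; answer 57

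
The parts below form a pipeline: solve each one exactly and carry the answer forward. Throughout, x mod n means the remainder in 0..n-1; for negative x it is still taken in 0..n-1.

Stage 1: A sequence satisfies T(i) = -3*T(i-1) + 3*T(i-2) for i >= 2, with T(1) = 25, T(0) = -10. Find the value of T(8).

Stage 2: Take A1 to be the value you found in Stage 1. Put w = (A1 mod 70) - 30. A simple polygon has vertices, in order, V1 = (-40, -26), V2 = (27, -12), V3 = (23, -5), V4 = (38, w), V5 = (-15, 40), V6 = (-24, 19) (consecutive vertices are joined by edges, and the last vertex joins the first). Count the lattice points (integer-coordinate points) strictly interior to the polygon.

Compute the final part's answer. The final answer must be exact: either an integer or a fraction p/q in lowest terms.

Stage 1: T(2) = -3*(25) + 3*(-10) = -105; iterating: T(2)=-105, T(3)=390, T(4)=-1485, T(5)=5625, T(6)=-21330, T(7)=80865, T(8)=-306585; answer -306585
Stage 2: A1 = -306585; w = -15; cross terms: (-40*-12 - 27*-26)=1182, (27*-5 - 23*-12)=141, (23*-15 - 38*-5)=-155, (38*40 - -15*-15)=1295, (-15*19 - -24*40)=675, (-24*-26 - -40*19)=1384; twice the area = |4522| = 4522; area = 2261; boundary points = 1 + 1 + 5 + 1 + 3 + 1 = 12; strictly interior points = area - boundary/2 + 1 = 2256; answer 2256

2256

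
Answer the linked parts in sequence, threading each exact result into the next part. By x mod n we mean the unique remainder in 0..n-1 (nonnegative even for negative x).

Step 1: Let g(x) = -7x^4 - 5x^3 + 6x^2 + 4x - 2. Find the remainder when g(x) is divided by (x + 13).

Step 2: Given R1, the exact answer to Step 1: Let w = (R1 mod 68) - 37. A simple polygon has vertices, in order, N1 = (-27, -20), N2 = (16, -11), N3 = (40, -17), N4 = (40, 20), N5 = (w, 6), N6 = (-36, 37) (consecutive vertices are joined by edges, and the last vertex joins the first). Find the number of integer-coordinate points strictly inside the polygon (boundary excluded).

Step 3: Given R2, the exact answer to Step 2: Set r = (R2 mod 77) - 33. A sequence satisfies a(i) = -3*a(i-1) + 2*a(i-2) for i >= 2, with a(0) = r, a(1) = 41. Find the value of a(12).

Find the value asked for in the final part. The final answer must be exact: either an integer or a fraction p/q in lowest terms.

-32344751

Step 1: remainder = value at the root: -7*(-13)^4 - 5*(-13)^3 + 6*(-13)^2 + 4*(-13)^1 - 2 = (-199927) + (10985) + (1014) + (-52) + (-2) = -187982; answer -187982
Step 2: R1 = -187982; w = 1; cross terms: (-27*-11 - 16*-20)=617, (16*-17 - 40*-11)=168, (40*20 - 40*-17)=1480, (40*6 - 1*20)=220, (1*37 - -36*6)=253, (-36*-20 - -27*37)=1719; twice the area = |4457| = 4457; area = 4457/2; boundary points = 1 + 6 + 37 + 1 + 1 + 3 = 49; strictly interior points = area - boundary/2 + 1 = 2205; answer 2205
Step 3: R2 = 2205; r = 16; a(2) = -3*(41) + 2*(16) = -91; iterating: a(2)=-91, a(3)=355, a(4)=-1247, a(5)=4451, a(6)=-15847, a(7)=56443, a(8)=-201023, a(9)=715955, a(10)=-2549911, a(11)=9081643, a(12)=-32344751; answer -32344751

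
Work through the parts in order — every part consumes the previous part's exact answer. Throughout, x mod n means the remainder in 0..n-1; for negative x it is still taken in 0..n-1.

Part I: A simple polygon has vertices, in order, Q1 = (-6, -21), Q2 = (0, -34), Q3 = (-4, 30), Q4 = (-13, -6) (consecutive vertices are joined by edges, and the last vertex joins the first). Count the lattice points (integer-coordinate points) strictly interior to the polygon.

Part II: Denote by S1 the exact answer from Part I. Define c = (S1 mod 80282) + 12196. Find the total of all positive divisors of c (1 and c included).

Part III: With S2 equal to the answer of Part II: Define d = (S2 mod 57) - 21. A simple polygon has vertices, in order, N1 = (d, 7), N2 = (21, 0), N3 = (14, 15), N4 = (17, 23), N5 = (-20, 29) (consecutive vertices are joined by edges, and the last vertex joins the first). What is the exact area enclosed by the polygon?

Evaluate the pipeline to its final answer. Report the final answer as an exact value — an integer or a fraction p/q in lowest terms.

Part I: cross terms: (-6*-34 - 0*-21)=204, (0*30 - -4*-34)=-136, (-4*-6 - -13*30)=414, (-13*-21 - -6*-6)=237; twice the area = |719| = 719; area = 719/2; boundary points = 1 + 4 + 9 + 1 = 15; strictly interior points = area - boundary/2 + 1 = 353; answer 353
Part II: S1 = 353; c = 12549; 12549 = 3 * 47 * 89; sigma = (1 + 3) * (1 + 47) * (1 + 89) = 4 * 48 * 90 = 17280; answer 17280
Part III: S2 = 17280; d = -12; cross terms: (-12*0 - 21*7)=-147, (21*15 - 14*0)=315, (14*23 - 17*15)=67, (17*29 - -20*23)=953, (-20*7 - -12*29)=208; twice the area = |1396| = 1396; area = 698; answer 698

698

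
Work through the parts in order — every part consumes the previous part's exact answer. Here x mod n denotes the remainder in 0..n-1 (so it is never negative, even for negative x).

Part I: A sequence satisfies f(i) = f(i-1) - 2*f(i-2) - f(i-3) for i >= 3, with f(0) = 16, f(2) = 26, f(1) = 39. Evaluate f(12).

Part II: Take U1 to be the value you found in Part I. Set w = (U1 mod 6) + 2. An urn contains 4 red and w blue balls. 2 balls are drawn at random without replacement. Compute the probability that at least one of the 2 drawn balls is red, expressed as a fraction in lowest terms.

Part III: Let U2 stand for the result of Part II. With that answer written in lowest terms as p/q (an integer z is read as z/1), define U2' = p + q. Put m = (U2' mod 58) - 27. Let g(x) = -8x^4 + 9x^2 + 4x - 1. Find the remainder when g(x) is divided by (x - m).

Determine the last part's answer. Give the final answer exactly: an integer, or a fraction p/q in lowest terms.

-305621

Part I: f(3) = 1*(26) - 2*(39) - 1*(16) = -68; iterating: f(3)=-68, f(4)=-159, f(5)=-49, f(6)=337, f(7)=594, f(8)=-31, f(9)=-1556, f(10)=-2088, f(11)=1055, f(12)=6787; answer 6787
Part II: U1 = 6787; w = 3; total draws C(7,2) = 21; complement C(3,2) = 3; favorable 21 - 3 = 18; P = 6/7; answer 6/7
Part III: U2 = 6/7; threaded value p + q = 13; m = -14; remainder = value at the root: -8*(-14)^4 + 9*(-14)^2 + 4*(-14)^1 - 1 = (-307328) + (1764) + (-56) + (-1) = -305621; answer -305621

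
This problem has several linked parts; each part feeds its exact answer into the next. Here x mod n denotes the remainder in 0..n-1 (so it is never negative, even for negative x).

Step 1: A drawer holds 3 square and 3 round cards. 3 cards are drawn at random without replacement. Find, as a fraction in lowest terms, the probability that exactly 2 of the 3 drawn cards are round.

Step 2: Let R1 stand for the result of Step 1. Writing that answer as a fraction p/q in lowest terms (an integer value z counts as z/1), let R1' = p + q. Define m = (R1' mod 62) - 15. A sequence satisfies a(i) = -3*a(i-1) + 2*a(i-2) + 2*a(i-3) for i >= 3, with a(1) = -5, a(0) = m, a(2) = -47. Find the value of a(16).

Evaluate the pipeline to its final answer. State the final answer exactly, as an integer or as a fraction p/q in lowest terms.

Step 1: total draws C(6,3) = 20; favorable C(3,2)*C(3,1) = 9; P = 9/20; answer 9/20
Step 2: R1 = 9/20; threaded value p + q = 29; m = 14; a(3) = -3*(-47) + 2*(-5) + 2*(14) = 159; iterating: a(3)=159, a(4)=-581, a(5)=1967, a(6)=-6745, a(7)=23007, a(8)=-78577, a(9)=268255, a(10)=-915905, a(11)=3127071, a(12)=-10676513, a(13)=36451871, a(14)=-124454497, a(15)=424914207, a(16)=-1450747873; answer -1450747873

-1450747873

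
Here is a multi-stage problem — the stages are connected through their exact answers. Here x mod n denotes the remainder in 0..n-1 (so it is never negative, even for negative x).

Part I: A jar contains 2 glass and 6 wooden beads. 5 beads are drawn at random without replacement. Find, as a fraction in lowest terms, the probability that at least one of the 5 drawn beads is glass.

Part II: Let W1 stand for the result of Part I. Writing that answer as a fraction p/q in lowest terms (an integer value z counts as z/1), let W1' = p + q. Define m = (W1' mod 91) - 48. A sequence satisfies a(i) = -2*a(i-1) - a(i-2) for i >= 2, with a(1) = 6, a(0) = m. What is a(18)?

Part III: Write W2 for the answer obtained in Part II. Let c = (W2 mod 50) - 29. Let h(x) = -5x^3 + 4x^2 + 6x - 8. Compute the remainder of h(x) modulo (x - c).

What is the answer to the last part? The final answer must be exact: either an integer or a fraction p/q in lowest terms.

55036

Part I: total draws C(8,5) = 56; complement C(6,5) = 6; favorable 56 - 6 = 50; P = 25/28; answer 25/28
Part II: W1 = 25/28; threaded value p + q = 53; m = 5; a(2) = -2*(6) - 1*(5) = -17; iterating: a(2)=-17, a(3)=28, a(4)=-39, a(5)=50, a(6)=-61, a(7)=72, a(8)=-83, a(9)=94, a(10)=-105, a(11)=116, a(12)=-127, a(13)=138, a(14)=-149, a(15)=160, a(16)=-171, a(17)=182, a(18)=-193; answer -193
Part III: W2 = -193; c = -22; remainder = value at the root: -5*(-22)^3 + 4*(-22)^2 + 6*(-22)^1 - 8 = (53240) + (1936) + (-132) + (-8) = 55036; answer 55036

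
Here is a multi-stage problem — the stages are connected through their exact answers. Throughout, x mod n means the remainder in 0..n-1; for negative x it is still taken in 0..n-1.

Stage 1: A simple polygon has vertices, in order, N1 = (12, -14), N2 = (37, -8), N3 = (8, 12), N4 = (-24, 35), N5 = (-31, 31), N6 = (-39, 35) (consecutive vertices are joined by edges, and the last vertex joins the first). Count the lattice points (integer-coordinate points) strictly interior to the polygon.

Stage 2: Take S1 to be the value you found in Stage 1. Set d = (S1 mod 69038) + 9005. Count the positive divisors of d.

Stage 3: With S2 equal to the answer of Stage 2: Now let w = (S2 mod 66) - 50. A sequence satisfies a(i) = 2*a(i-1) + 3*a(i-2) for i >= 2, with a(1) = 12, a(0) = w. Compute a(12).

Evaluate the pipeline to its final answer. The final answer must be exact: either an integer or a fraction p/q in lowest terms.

-4517286

Stage 1: cross terms: (12*-8 - 37*-14)=422, (37*12 - 8*-8)=508, (8*35 - -24*12)=568, (-24*31 - -31*35)=341, (-31*35 - -39*31)=124, (-39*-14 - 12*35)=126; twice the area = |2089| = 2089; area = 2089/2; boundary points = 1 + 1 + 1 + 1 + 4 + 1 = 9; strictly interior points = area - boundary/2 + 1 = 1041; answer 1041
Stage 2: S1 = 1041; d = 10046; 10046 = 2 * 5023; number of divisors = (1+1) * (1+1) = 4; answer 4
Stage 3: S2 = 4; w = -46; a(2) = 2*(12) + 3*(-46) = -114; iterating: a(2)=-114, a(3)=-192, a(4)=-726, a(5)=-2028, a(6)=-6234, a(7)=-18552, a(8)=-55806, a(9)=-167268, a(10)=-501954, a(11)=-1505712, a(12)=-4517286; answer -4517286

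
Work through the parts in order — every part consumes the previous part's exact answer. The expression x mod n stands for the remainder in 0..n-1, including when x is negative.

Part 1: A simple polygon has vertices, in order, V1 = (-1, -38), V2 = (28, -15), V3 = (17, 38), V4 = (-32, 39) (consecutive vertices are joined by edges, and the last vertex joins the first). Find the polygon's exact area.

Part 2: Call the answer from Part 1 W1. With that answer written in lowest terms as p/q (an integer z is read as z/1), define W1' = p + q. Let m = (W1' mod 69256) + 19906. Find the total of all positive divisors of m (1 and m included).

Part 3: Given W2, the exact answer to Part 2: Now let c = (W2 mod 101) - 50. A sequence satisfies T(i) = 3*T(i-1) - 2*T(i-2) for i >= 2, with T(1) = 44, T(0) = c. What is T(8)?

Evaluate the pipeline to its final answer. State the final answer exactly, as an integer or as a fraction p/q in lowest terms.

Part 1: cross terms: (-1*-15 - 28*-38)=1079, (28*38 - 17*-15)=1319, (17*39 - -32*38)=1879, (-32*-38 - -1*39)=1255; twice the area = |5532| = 5532; area = 2766; answer 2766
Part 2: W1 = 2766; threaded value p + q = 2767; m = 22673; 22673 = 7 * 41 * 79; sigma = (1 + 7) * (1 + 41) * (1 + 79) = 8 * 42 * 80 = 26880; answer 26880
Part 3: W2 = 26880; c = -36; T(2) = 3*(44) - 2*(-36) = 204; iterating: T(2)=204, T(3)=524, T(4)=1164, T(5)=2444, T(6)=5004, T(7)=10124, T(8)=20364; answer 20364

20364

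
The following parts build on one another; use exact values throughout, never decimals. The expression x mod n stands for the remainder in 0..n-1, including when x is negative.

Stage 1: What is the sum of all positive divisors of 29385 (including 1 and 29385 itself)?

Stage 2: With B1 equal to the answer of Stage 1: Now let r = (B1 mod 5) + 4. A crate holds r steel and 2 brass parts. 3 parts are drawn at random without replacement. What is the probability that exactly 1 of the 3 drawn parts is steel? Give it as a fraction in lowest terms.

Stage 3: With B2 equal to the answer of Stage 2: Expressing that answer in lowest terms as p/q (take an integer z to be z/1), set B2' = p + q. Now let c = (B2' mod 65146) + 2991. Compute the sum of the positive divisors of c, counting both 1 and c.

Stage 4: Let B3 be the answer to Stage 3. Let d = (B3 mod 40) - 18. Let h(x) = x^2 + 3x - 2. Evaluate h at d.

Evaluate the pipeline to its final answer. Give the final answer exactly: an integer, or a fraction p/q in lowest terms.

-4

Stage 1: 29385 = 3^2 * 5 * 653; sigma = (1 + 3 + 9) * (1 + 5) * (1 + 653) = 13 * 6 * 654 = 51012; answer 51012
Stage 2: B1 = 51012; r = 6; total draws C(8,3) = 56; favorable C(6,1)*C(2,2) = 6; P = 3/28; answer 3/28
Stage 3: B2 = 3/28; threaded value p + q = 31; c = 3022; 3022 = 2 * 1511; sigma = (1 + 2) * (1 + 1511) = 3 * 1512 = 4536; answer 4536
Stage 4: B3 = 4536; d = -2; 1*(-2)^2 + 3*(-2)^1 - 2 = (4) + (-6) + (-2) = -4; answer -4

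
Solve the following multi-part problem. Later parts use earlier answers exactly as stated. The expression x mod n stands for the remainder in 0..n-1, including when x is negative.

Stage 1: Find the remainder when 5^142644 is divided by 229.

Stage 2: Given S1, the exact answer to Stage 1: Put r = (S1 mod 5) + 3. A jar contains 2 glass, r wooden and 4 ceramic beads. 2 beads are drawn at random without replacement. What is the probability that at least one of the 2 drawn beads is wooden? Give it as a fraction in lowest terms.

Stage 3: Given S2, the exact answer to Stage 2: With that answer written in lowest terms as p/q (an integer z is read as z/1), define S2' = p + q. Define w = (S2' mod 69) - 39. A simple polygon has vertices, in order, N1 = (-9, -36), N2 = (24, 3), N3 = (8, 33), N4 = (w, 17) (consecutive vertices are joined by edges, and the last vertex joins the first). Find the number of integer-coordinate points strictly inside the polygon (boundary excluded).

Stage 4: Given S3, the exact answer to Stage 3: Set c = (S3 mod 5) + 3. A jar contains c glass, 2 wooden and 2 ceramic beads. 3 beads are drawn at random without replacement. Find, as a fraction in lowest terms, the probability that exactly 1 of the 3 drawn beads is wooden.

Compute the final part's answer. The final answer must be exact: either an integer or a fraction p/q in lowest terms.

Stage 1: squarings mod 229: 5^1=5, 5^2=25, 5^4=167, 5^8=180, 5^16=111, 5^32=184, 5^64=193, 5^128=151, 5^256=130, 5^512=183, 5^1024=55, 5^2048=48, 5^4096=14, 5^8192=196, 5^16384=173, 5^32768=159, 5^65536=91, 5^131072=37; 5^142644 = 5^4 * 5^16 * 5^32 * 5^256 * 5^1024 * 5^2048 * 5^8192 * 5^131072 = 44 (mod 229); answer 44
Stage 2: S1 = 44; r = 7; total draws C(13,2) = 78; complement C(6,2) = 15; favorable 78 - 15 = 63; P = 21/26; answer 21/26
Stage 3: S2 = 21/26; threaded value p + q = 47; w = 8; cross terms: (-9*3 - 24*-36)=837, (24*33 - 8*3)=768, (8*17 - 8*33)=-128, (8*-36 - -9*17)=-135; twice the area = |1342| = 1342; area = 671; boundary points = 3 + 2 + 16 + 1 = 22; strictly interior points = area - boundary/2 + 1 = 661; answer 661
Stage 4: S3 = 661; c = 4; total draws C(8,3) = 56; favorable C(2,1)*C(6,2) = 30; P = 15/28; answer 15/28

15/28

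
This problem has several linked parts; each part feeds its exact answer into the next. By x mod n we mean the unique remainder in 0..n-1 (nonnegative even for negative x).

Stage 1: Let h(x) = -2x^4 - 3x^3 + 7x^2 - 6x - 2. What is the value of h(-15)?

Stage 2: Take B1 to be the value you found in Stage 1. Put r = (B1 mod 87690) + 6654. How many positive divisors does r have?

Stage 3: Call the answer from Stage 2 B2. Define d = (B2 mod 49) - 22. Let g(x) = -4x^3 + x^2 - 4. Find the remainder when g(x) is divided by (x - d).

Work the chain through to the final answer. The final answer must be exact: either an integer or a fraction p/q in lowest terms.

Stage 1: -2*(-15)^4 - 3*(-15)^3 + 7*(-15)^2 - 6*(-15)^1 - 2 = (-101250) + (10125) + (1575) + (90) + (-2) = -89462; answer -89462
Stage 2: B1 = -89462; r = 92572; 92572 = 2^2 * 23143; number of divisors = (2+1) * (1+1) = 6; answer 6
Stage 3: B2 = 6; d = -16; remainder = value at the root: -4*(-16)^3 + 1*(-16)^2 - 4 = (16384) + (256) + (-4) = 16636; answer 16636

16636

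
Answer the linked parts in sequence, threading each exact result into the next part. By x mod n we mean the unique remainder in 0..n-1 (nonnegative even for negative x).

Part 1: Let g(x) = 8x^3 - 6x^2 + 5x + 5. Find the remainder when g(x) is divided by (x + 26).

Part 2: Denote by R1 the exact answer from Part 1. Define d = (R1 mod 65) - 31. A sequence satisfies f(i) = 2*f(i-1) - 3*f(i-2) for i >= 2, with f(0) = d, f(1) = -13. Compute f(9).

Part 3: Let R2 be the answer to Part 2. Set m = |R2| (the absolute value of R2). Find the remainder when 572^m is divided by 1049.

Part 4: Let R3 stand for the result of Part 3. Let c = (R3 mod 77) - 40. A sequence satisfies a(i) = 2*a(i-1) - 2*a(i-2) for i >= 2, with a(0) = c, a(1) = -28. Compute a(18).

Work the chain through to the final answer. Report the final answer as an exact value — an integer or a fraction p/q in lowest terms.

-14848

Part 1: remainder = value at the root: 8*(-26)^3 - 6*(-26)^2 + 5*(-26)^1 + 5 = (-140608) + (-4056) + (-130) + (5) = -144789; answer -144789
Part 2: R1 = -144789; d = 0; f(2) = 2*(-13) - 3*(0) = -26; iterating: f(2)=-26, f(3)=-13, f(4)=52, f(5)=143, f(6)=130, f(7)=-169, f(8)=-728, f(9)=-949; answer -949
Part 3: R2 = -949; m = 949; squarings mod 1049: 572^1=572, 572^2=945, 572^4=326, 572^8=327, 572^16=980, 572^32=565, 572^64=329, 572^128=194, 572^256=921, 572^512=649; 572^949 = 572^1 * 572^4 * 572^16 * 572^32 * 572^128 * 572^256 * 572^512 = 580 (mod 1049); answer 580
Part 4: R3 = 580; c = 1; a(2) = 2*(-28) - 2*(1) = -58; iterating: a(2)=-58, a(3)=-60, a(4)=-4, a(5)=112, a(6)=232, a(7)=240, a(8)=16, a(9)=-448, a(10)=-928, a(11)=-960, a(12)=-64, a(13)=1792, a(14)=3712, a(15)=3840, a(16)=256, a(17)=-7168, a(18)=-14848; answer -14848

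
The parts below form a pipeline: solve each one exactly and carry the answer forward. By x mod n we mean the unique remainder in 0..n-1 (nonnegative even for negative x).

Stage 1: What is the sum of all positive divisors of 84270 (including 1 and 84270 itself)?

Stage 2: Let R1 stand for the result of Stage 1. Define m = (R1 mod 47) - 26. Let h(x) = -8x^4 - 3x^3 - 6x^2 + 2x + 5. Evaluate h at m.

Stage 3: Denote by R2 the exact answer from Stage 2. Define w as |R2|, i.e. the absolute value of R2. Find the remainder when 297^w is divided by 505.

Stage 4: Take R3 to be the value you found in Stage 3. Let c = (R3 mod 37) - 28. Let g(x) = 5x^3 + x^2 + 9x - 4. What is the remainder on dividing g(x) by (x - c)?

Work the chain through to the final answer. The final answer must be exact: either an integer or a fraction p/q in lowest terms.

-97933

Stage 1: 84270 = 2 * 3 * 5 * 53^2; sigma = (1 + 2) * (1 + 3) * (1 + 5) * (1 + 53 + 2809) = 3 * 4 * 6 * 2863 = 206136; answer 206136
Stage 2: R1 = 206136; m = 15; -8*(15)^4 - 3*(15)^3 - 6*(15)^2 + 2*(15)^1 + 5 = (-405000) + (-10125) + (-1350) + (30) + (5) = -416440; answer -416440
Stage 3: R2 = -416440; w = 416440; squarings mod 505: 297^1=297, 297^2=339, 297^4=286, 297^8=491, 297^16=196, 297^32=36, 297^64=286, 297^128=491, 297^256=196, 297^512=36, 297^1024=286, 297^2048=491, 297^4096=196, 297^8192=36, 297^16384=286, 297^32768=491, 297^65536=196, 297^131072=36, 297^262144=286; 297^416440 = 297^8 * 297^16 * 297^32 * 297^128 * 297^512 * 297^2048 * 297^4096 * 297^16384 * 297^131072 * 297^262144 = 1 (mod 505); answer 1
Stage 4: R3 = 1; c = -27; remainder = value at the root: 5*(-27)^3 + 1*(-27)^2 + 9*(-27)^1 - 4 = (-98415) + (729) + (-243) + (-4) = -97933; answer -97933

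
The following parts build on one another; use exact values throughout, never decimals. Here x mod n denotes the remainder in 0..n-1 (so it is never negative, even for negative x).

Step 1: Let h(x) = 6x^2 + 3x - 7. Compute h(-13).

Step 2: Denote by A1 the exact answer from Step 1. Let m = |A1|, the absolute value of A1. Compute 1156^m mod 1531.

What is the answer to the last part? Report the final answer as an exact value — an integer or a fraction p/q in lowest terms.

494

Step 1: 6*(-13)^2 + 3*(-13)^1 - 7 = (1014) + (-39) + (-7) = 968; answer 968
Step 2: A1 = 968; m = 968; squarings mod 1531: 1156^1=1156, 1156^2=1304, 1156^4=1006, 1156^8=45, 1156^16=494, 1156^32=607, 1156^64=1009, 1156^128=1497, 1156^256=1156, 1156^512=1304; 1156^968 = 1156^8 * 1156^64 * 1156^128 * 1156^256 * 1156^512 = 494 (mod 1531); answer 494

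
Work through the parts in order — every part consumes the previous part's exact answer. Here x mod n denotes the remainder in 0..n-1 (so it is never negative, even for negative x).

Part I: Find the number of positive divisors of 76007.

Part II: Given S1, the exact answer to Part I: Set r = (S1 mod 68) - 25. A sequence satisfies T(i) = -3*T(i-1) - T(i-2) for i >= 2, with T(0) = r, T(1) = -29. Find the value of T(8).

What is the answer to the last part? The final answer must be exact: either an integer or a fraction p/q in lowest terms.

Part I: 76007 = 17^2 * 263; number of divisors = (2+1) * (1+1) = 6; answer 6
Part II: S1 = 6; r = -19; T(2) = -3*(-29) - 1*(-19) = 106; iterating: T(2)=106, T(3)=-289, T(4)=761, T(5)=-1994, T(6)=5221, T(7)=-13669, T(8)=35786; answer 35786

35786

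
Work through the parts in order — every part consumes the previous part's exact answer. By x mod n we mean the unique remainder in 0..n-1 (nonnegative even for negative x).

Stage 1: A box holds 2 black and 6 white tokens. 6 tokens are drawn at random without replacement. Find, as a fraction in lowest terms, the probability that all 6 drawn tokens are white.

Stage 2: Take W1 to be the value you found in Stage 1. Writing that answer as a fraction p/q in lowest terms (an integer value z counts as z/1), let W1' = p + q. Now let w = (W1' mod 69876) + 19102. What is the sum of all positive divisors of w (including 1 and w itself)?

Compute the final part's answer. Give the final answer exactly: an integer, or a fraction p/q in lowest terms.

29184

Stage 1: total draws C(8,6) = 28; favorable C(6,6) = 1; P = 1/28; answer 1/28
Stage 2: W1 = 1/28; threaded value p + q = 29; w = 19131; 19131 = 3 * 7 * 911; sigma = (1 + 3) * (1 + 7) * (1 + 911) = 4 * 8 * 912 = 29184; answer 29184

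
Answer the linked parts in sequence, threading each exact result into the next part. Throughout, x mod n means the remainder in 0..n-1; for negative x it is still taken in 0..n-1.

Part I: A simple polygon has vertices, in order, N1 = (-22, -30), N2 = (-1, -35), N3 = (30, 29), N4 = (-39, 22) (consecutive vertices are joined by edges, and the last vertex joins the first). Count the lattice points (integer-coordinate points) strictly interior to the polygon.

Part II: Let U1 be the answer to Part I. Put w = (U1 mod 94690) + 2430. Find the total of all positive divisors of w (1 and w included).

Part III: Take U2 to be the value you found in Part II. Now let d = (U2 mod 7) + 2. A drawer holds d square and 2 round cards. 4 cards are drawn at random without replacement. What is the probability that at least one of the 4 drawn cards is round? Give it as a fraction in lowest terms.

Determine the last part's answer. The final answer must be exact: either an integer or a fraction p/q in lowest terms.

Part I: cross terms: (-22*-35 - -1*-30)=740, (-1*29 - 30*-35)=1021, (30*22 - -39*29)=1791, (-39*-30 - -22*22)=1654; twice the area = |5206| = 5206; area = 2603; boundary points = 1 + 1 + 1 + 1 = 4; strictly interior points = area - boundary/2 + 1 = 2602; answer 2602
Part II: U1 = 2602; w = 5032; 5032 = 2^3 * 17 * 37; sigma = (1 + 2 + 4 + 8) * (1 + 17) * (1 + 37) = 15 * 18 * 38 = 10260; answer 10260
Part III: U2 = 10260; d = 7; total draws C(9,4) = 126; complement C(7,4) = 35; favorable 126 - 35 = 91; P = 13/18; answer 13/18

13/18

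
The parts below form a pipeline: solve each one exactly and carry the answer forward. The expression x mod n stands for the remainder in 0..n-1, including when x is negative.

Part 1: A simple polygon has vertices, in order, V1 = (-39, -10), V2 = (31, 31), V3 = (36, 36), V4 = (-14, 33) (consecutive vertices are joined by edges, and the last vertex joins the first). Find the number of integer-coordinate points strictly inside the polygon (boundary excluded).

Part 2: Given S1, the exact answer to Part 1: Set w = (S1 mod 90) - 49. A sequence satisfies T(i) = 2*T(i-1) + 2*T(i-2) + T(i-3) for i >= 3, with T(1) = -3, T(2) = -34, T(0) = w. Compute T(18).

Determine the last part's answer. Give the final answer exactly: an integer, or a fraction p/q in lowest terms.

Part 1: cross terms: (-39*31 - 31*-10)=-899, (31*36 - 36*31)=0, (36*33 - -14*36)=1692, (-14*-10 - -39*33)=1427; twice the area = |2220| = 2220; area = 1110; boundary points = 1 + 5 + 1 + 1 = 8; strictly interior points = area - boundary/2 + 1 = 1107; answer 1107
Part 2: S1 = 1107; w = -22; T(3) = 2*(-34) + 2*(-3) + 1*(-22) = -96; iterating: T(3)=-96, T(4)=-263, T(5)=-752, T(6)=-2126, T(7)=-6019, T(8)=-17042, T(9)=-48248, T(10)=-136599, T(11)=-386736, T(12)=-1094918, T(13)=-3099907, T(14)=-8776386, T(15)=-24847504, T(16)=-70347687, T(17)=-199166768, T(18)=-563876414; answer -563876414

-563876414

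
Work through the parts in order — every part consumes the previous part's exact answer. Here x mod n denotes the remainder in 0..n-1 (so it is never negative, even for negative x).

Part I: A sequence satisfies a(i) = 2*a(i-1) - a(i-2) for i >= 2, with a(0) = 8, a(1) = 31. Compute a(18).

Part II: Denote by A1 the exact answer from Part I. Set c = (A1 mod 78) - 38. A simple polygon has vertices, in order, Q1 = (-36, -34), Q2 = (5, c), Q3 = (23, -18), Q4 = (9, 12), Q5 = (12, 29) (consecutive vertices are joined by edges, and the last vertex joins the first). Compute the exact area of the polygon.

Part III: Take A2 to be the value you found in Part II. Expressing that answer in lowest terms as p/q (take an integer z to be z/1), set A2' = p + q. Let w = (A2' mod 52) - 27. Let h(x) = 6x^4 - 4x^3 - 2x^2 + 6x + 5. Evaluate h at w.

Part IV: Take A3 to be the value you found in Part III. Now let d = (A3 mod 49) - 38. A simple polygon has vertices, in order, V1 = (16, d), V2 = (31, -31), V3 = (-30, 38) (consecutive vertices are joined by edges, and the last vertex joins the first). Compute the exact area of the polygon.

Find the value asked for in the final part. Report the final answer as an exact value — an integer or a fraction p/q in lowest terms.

1283/2

Part I: a(2) = 2*(31) - 1*(8) = 54; iterating: a(2)=54, a(3)=77, a(4)=100, a(5)=123, a(6)=146, a(7)=169, a(8)=192, a(9)=215, a(10)=238, a(11)=261, a(12)=284, a(13)=307, a(14)=330, a(15)=353, a(16)=376, a(17)=399, a(18)=422; answer 422
Part II: A1 = 422; c = -6; cross terms: (-36*-6 - 5*-34)=386, (5*-18 - 23*-6)=48, (23*12 - 9*-18)=438, (9*29 - 12*12)=117, (12*-34 - -36*29)=636; twice the area = |1625| = 1625; area = 1625/2; answer 1625/2
Part III: A2 = 1625/2; threaded value p + q = 1627; w = -12; 6*(-12)^4 - 4*(-12)^3 - 2*(-12)^2 + 6*(-12)^1 + 5 = (124416) + (6912) + (-288) + (-72) + (5) = 130973; answer 130973
Part IV: A3 = 130973; d = 7; cross terms: (16*-31 - 31*7)=-713, (31*38 - -30*-31)=248, (-30*7 - 16*38)=-818; twice the area = |-1283| = 1283; area = 1283/2; answer 1283/2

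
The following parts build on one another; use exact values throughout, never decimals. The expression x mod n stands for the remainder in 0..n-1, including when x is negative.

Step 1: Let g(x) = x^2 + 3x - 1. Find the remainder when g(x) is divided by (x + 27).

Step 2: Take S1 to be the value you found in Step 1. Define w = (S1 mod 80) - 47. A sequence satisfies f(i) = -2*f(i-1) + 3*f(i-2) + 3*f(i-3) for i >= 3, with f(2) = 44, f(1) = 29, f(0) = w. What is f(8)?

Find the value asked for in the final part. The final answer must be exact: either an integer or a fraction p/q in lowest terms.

Step 1: remainder = value at the root: 1*(-27)^2 + 3*(-27)^1 - 1 = (729) + (-81) + (-1) = 647; answer 647
Step 2: S1 = 647; w = -40; f(3) = -2*(44) + 3*(29) + 3*(-40) = -121; iterating: f(3)=-121, f(4)=461, f(5)=-1153, f(6)=3326, f(7)=-8728, f(8)=23975; answer 23975

23975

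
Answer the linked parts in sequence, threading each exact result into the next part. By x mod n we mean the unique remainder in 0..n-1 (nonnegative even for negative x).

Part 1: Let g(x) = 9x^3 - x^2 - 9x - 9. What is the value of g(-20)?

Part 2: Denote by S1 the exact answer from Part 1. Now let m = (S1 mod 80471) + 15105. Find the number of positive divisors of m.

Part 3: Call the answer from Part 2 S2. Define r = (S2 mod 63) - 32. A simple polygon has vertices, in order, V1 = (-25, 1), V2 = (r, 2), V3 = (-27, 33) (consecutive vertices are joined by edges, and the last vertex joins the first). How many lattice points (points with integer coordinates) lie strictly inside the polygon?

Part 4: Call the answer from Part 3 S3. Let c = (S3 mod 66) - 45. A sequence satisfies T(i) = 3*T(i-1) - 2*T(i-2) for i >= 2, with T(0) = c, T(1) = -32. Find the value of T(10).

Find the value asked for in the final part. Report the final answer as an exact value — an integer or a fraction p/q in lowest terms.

Part 1: 9*(-20)^3 - 1*(-20)^2 - 9*(-20)^1 - 9 = (-72000) + (-400) + (180) + (-9) = -72229; answer -72229
Part 2: S1 = -72229; m = 23347; 23347 = 37 * 631; number of divisors = (1+1) * (1+1) = 4; answer 4
Part 3: S2 = 4; r = -28; cross terms: (-25*2 - -28*1)=-22, (-28*33 - -27*2)=-870, (-27*1 - -25*33)=798; twice the area = |-94| = 94; area = 47; boundary points = 1 + 1 + 2 = 4; strictly interior points = area - boundary/2 + 1 = 46; answer 46
Part 4: S3 = 46; c = 1; T(2) = 3*(-32) - 2*(1) = -98; iterating: T(2)=-98, T(3)=-230, T(4)=-494, T(5)=-1022, T(6)=-2078, T(7)=-4190, T(8)=-8414, T(9)=-16862, T(10)=-33758; answer -33758

-33758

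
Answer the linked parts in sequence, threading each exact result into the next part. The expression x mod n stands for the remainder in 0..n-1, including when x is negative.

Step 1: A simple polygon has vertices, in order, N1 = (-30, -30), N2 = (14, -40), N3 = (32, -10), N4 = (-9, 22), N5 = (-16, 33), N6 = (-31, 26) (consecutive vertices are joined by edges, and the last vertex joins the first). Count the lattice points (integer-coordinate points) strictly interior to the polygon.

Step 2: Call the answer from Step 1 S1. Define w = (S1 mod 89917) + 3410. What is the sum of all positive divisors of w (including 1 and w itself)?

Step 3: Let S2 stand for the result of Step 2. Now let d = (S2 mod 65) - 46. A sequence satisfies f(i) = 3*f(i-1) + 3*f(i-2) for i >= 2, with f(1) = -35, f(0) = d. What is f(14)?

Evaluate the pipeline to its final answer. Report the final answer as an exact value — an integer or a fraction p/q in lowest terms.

Step 1: cross terms: (-30*-40 - 14*-30)=1620, (14*-10 - 32*-40)=1140, (32*22 - -9*-10)=614, (-9*33 - -16*22)=55, (-16*26 - -31*33)=607, (-31*-30 - -30*26)=1710; twice the area = |5746| = 5746; area = 2873; boundary points = 2 + 6 + 1 + 1 + 1 + 1 = 12; strictly interior points = area - boundary/2 + 1 = 2868; answer 2868
Step 2: S1 = 2868; w = 6278; 6278 = 2 * 43 * 73; sigma = (1 + 2) * (1 + 43) * (1 + 73) = 3 * 44 * 74 = 9768; answer 9768
Step 3: S2 = 9768; d = -28; f(2) = 3*(-35) + 3*(-28) = -189; iterating: f(2)=-189, f(3)=-672, f(4)=-2583, f(5)=-9765, f(6)=-37044, f(7)=-140427, f(8)=-532413, f(9)=-2018520, f(10)=-7652799, f(11)=-29013957, f(12)=-110000268, f(13)=-417042675, f(14)=-1581128829; answer -1581128829

-1581128829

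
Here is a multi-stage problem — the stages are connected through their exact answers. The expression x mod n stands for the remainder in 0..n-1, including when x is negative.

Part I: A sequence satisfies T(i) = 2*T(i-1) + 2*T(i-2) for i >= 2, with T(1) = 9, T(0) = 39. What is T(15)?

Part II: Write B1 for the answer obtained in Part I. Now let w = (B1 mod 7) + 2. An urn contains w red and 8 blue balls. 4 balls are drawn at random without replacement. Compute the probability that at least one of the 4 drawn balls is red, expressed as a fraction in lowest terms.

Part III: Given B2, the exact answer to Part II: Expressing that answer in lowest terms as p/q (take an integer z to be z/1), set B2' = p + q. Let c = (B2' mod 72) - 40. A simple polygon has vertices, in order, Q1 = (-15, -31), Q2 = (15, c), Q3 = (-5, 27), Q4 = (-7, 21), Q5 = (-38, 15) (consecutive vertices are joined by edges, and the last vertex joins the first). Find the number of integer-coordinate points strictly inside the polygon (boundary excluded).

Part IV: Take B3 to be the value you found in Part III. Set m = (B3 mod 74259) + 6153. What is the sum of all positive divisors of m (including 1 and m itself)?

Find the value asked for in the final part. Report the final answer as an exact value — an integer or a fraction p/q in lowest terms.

14208

Part I: T(2) = 2*(9) + 2*(39) = 96; iterating: T(2)=96, T(3)=210, T(4)=612, T(5)=1644, T(6)=4512, T(7)=12312, T(8)=33648, T(9)=91920, T(10)=251136, T(11)=686112, T(12)=1874496, T(13)=5121216, T(14)=13991424, T(15)=38225280; answer 38225280
Part II: B1 = 38225280; w = 4; total draws C(12,4) = 495; complement C(8,4) = 70; favorable 495 - 70 = 425; P = 85/99; answer 85/99
Part III: B2 = 85/99; threaded value p + q = 184; c = 0; cross terms: (-15*0 - 15*-31)=465, (15*27 - -5*0)=405, (-5*21 - -7*27)=84, (-7*15 - -38*21)=693, (-38*-31 - -15*15)=1403; twice the area = |3050| = 3050; area = 1525; boundary points = 1 + 1 + 2 + 1 + 23 = 28; strictly interior points = area - boundary/2 + 1 = 1512; answer 1512
Part IV: B3 = 1512; m = 7665; 7665 = 3 * 5 * 7 * 73; sigma = (1 + 3) * (1 + 5) * (1 + 7) * (1 + 73) = 4 * 6 * 8 * 74 = 14208; answer 14208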